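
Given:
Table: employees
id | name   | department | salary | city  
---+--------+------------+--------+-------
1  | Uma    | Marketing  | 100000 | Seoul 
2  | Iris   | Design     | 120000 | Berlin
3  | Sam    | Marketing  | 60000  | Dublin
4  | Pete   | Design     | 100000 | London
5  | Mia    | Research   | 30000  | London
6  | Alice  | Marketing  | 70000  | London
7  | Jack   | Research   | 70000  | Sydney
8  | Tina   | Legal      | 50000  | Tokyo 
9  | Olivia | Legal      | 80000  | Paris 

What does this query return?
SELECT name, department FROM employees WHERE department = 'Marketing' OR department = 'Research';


Filtering: department = 'Marketing' OR 'Research'
Matching: 5 rows

5 rows:
Uma, Marketing
Sam, Marketing
Mia, Research
Alice, Marketing
Jack, Research


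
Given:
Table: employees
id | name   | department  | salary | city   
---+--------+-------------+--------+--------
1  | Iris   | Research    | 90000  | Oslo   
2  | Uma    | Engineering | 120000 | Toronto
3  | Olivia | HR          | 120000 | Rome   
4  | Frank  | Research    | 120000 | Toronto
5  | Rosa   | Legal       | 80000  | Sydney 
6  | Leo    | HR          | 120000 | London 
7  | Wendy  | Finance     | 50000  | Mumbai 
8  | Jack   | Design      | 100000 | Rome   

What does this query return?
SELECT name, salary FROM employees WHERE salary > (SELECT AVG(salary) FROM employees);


Subquery: AVG(salary) = 100000.0
Filtering: salary > 100000.0
  Uma (120000) -> MATCH
  Olivia (120000) -> MATCH
  Frank (120000) -> MATCH
  Leo (120000) -> MATCH


4 rows:
Uma, 120000
Olivia, 120000
Frank, 120000
Leo, 120000


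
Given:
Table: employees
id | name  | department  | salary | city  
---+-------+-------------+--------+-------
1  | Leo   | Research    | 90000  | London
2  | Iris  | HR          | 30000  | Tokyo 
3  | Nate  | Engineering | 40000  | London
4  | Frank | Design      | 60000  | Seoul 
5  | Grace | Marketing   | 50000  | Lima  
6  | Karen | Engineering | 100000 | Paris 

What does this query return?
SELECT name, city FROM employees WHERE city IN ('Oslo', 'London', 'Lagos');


Filtering: city IN ('Oslo', 'London', 'Lagos')
Matching: 2 rows

2 rows:
Leo, London
Nate, London


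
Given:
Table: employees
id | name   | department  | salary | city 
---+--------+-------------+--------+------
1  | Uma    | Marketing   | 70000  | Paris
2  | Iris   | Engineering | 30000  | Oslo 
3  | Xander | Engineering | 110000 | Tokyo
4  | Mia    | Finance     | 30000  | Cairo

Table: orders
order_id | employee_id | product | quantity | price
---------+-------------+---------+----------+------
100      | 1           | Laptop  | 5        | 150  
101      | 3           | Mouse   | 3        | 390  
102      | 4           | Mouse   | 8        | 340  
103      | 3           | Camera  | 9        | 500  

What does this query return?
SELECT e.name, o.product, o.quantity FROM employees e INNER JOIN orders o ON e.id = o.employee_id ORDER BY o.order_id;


Joining employees.id = orders.employee_id:
  employee Uma (id=1) -> order Laptop
  employee Xander (id=3) -> order Mouse
  employee Mia (id=4) -> order Mouse
  employee Xander (id=3) -> order Camera


4 rows:
Uma, Laptop, 5
Xander, Mouse, 3
Mia, Mouse, 8
Xander, Camera, 9


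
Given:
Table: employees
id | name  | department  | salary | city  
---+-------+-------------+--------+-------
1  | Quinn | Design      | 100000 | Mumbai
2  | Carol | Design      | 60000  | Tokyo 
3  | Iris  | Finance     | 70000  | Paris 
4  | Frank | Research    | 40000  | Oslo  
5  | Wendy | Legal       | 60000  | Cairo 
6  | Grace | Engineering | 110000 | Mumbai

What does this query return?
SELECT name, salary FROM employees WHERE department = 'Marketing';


Filtering: department = 'Marketing'
Matching rows: 0

Empty result set (0 rows)


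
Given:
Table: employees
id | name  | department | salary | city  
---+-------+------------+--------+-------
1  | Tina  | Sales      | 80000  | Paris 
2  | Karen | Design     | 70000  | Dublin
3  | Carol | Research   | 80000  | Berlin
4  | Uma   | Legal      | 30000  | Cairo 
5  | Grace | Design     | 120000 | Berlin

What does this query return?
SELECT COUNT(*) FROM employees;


COUNT(*) counts all rows

5


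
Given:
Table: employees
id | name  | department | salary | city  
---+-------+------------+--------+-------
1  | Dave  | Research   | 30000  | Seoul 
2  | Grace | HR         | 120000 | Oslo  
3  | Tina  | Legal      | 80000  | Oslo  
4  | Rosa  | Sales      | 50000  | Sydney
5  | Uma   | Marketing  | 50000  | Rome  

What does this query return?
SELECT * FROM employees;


SELECT * returns all 5 rows with all columns

5 rows:
1, Dave, Research, 30000, Seoul
2, Grace, HR, 120000, Oslo
3, Tina, Legal, 80000, Oslo
4, Rosa, Sales, 50000, Sydney
5, Uma, Marketing, 50000, Rome


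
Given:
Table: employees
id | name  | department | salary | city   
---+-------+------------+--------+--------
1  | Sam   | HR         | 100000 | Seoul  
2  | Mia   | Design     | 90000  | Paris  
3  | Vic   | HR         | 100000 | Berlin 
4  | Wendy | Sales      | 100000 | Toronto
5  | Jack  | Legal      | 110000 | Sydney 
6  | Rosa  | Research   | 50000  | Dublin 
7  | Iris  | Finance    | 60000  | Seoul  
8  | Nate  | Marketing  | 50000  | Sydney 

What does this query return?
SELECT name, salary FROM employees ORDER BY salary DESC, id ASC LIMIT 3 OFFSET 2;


Sort by salary DESC (id ASC tiebreak), then skip 2 and take 3
Rows 3 through 5

3 rows:
Vic, 100000
Wendy, 100000
Mia, 90000


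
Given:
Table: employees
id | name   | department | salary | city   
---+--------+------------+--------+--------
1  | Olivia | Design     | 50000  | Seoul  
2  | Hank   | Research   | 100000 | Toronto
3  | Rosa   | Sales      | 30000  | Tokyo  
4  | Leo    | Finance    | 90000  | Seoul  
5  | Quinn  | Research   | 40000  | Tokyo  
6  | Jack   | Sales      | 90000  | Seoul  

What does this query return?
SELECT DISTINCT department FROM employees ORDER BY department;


All 'department' values (row order): Design, Research, Sales, Finance, Research, Sales
Removing duplicates leaves 4 unique value(s).

4 values:
Design
Finance
Research
Sales


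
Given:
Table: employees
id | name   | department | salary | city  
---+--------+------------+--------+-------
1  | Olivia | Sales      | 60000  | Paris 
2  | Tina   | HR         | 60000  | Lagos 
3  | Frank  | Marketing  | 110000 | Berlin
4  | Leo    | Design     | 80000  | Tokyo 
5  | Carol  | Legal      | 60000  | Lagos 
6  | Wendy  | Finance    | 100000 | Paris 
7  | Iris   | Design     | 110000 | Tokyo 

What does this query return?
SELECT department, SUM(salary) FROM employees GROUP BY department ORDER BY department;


Summing salary within each department:
  Design: 80000 + 110000 = 190000
  Finance: 100000 = 100000
  HR: 60000 = 60000
  Legal: 60000 = 60000
  Marketing: 110000 = 110000
  Sales: 60000 = 60000


6 groups:
Design, 190000
Finance, 100000
HR, 60000
Legal, 60000
Marketing, 110000
Sales, 60000


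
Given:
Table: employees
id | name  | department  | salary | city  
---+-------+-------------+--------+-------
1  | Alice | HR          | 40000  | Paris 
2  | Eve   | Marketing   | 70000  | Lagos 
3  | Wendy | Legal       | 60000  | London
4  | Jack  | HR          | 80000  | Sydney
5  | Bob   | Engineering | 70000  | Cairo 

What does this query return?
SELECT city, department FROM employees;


Projecting columns: city, department

5 rows:
Paris, HR
Lagos, Marketing
London, Legal
Sydney, HR
Cairo, Engineering


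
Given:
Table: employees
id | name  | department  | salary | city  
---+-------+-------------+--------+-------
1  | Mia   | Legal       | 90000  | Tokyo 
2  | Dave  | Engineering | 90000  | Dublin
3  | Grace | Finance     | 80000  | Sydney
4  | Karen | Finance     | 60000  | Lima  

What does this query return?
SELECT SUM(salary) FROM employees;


SUM(salary) = 90000 + 90000 + 80000 + 60000 = 320000

320000


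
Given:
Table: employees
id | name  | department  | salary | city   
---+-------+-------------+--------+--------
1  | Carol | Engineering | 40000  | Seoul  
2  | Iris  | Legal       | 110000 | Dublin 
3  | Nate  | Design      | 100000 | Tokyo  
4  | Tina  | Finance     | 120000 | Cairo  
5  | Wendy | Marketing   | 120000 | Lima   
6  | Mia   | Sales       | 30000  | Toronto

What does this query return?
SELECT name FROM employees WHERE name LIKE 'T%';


LIKE 'T%' matches names starting with 'T'
Matching: 1

1 rows:
Tina


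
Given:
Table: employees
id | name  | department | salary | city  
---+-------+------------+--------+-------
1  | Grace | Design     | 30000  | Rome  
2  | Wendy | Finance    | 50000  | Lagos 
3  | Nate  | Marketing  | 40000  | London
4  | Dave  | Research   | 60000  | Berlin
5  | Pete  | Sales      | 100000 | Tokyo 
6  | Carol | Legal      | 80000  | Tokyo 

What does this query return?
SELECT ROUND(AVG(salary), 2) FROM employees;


SUM(salary) = 360000
COUNT = 6
ROUND(AVG, 2) = ROUND(360000 / 6, 2) = 60000.0

60000.0


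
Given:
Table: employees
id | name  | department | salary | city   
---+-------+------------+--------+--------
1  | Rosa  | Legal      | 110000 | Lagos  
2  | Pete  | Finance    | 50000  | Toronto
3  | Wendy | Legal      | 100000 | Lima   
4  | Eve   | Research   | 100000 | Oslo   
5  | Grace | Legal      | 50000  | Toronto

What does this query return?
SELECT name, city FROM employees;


Projecting columns: name, city

5 rows:
Rosa, Lagos
Pete, Toronto
Wendy, Lima
Eve, Oslo
Grace, Toronto


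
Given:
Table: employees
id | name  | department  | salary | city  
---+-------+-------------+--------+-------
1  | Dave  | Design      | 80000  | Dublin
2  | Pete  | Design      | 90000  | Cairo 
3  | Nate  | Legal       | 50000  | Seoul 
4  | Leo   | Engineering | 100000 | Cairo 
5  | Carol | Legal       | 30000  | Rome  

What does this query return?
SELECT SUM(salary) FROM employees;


SUM(salary) = 80000 + 90000 + 50000 + 100000 + 30000 = 350000

350000


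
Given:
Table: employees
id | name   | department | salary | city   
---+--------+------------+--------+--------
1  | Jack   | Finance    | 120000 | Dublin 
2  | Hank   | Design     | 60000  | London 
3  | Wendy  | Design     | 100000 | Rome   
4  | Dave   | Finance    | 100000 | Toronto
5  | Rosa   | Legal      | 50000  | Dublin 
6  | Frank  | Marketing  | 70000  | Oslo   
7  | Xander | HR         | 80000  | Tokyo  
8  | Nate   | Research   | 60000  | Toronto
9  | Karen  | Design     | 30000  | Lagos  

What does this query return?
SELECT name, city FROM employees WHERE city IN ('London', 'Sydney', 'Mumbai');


Filtering: city IN ('London', 'Sydney', 'Mumbai')
Matching: 1 rows

1 rows:
Hank, London


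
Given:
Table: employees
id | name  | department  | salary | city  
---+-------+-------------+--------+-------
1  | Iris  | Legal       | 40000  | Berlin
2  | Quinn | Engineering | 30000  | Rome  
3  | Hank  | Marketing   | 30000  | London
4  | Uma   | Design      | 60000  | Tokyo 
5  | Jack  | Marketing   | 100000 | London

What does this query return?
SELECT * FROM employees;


SELECT * returns all 5 rows with all columns

5 rows:
1, Iris, Legal, 40000, Berlin
2, Quinn, Engineering, 30000, Rome
3, Hank, Marketing, 30000, London
4, Uma, Design, 60000, Tokyo
5, Jack, Marketing, 100000, London


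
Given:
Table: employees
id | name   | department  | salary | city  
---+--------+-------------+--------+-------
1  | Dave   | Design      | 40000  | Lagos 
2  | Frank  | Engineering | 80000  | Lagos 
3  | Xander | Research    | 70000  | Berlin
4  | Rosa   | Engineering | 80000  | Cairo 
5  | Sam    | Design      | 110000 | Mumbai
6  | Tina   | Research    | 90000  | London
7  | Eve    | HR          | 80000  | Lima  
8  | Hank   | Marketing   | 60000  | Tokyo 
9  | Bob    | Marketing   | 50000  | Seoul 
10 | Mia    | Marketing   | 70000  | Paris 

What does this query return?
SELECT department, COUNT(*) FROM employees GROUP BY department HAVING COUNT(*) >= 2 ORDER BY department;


Groups with count >= 2:
  Design: 2 -> PASS
  Engineering: 2 -> PASS
  Marketing: 3 -> PASS
  Research: 2 -> PASS
  HR: 1 -> filtered out


4 groups:
Design, 2
Engineering, 2
Marketing, 3
Research, 2


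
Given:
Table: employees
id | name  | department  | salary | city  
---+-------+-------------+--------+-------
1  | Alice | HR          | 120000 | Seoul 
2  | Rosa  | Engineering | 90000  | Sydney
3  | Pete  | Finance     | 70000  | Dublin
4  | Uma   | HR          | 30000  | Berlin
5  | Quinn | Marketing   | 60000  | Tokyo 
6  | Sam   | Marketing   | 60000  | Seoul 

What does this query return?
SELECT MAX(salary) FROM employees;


Salaries: 120000, 90000, 70000, 30000, 60000, 60000
MAX = 120000

120000


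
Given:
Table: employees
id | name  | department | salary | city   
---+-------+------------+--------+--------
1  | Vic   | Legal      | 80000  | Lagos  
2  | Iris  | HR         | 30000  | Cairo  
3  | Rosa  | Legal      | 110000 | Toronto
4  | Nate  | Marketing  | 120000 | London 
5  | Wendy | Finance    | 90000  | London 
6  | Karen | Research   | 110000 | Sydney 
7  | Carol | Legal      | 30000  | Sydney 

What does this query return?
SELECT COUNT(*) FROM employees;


COUNT(*) counts all rows

7


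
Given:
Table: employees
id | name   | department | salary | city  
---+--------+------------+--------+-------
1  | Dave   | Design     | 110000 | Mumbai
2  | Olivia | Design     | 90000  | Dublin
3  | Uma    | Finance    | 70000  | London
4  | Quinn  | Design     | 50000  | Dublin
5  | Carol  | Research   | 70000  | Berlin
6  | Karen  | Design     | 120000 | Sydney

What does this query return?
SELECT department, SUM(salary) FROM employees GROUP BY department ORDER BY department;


Summing salary within each department:
  Design: 110000 + 90000 + 50000 + 120000 = 370000
  Finance: 70000 = 70000
  Research: 70000 = 70000


3 groups:
Design, 370000
Finance, 70000
Research, 70000


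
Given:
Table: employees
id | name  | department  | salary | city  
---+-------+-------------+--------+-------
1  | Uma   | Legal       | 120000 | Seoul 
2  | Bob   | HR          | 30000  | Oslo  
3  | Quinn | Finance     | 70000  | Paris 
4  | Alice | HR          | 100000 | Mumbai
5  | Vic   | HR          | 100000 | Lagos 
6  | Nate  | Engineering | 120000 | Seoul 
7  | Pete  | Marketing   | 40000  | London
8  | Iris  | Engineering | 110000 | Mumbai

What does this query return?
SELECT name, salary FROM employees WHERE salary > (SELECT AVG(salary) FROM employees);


Subquery: AVG(salary) = 86250.0
Filtering: salary > 86250.0
  Uma (120000) -> MATCH
  Alice (100000) -> MATCH
  Vic (100000) -> MATCH
  Nate (120000) -> MATCH
  Iris (110000) -> MATCH


5 rows:
Uma, 120000
Alice, 100000
Vic, 100000
Nate, 120000
Iris, 110000


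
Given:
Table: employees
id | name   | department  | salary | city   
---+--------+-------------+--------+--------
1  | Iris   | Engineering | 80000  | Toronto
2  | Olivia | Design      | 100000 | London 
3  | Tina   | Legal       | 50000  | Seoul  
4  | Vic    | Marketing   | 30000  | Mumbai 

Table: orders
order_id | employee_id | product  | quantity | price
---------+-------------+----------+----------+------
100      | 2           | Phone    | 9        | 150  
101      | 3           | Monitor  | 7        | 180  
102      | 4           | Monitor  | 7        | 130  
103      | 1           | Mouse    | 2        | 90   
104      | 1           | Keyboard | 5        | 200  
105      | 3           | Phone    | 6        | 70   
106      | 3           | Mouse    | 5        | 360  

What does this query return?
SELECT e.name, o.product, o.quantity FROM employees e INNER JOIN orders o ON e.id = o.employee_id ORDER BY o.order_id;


Joining employees.id = orders.employee_id:
  employee Olivia (id=2) -> order Phone
  employee Tina (id=3) -> order Monitor
  employee Vic (id=4) -> order Monitor
  employee Iris (id=1) -> order Mouse
  employee Iris (id=1) -> order Keyboard
  employee Tina (id=3) -> order Phone
  employee Tina (id=3) -> order Mouse


7 rows:
Olivia, Phone, 9
Tina, Monitor, 7
Vic, Monitor, 7
Iris, Mouse, 2
Iris, Keyboard, 5
Tina, Phone, 6
Tina, Mouse, 5


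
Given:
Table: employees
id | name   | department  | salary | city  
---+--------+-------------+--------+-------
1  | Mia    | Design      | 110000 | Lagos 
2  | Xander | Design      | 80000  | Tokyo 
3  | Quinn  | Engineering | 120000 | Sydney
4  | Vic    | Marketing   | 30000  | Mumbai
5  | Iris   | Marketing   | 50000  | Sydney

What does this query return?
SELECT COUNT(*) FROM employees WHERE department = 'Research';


Counting rows where department = 'Research'


0


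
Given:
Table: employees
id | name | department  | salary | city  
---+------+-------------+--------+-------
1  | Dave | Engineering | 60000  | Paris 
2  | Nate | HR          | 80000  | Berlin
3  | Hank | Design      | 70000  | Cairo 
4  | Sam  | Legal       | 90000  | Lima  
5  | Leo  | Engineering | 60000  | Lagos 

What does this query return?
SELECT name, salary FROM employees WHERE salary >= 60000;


Filtering: salary >= 60000
Matching: 5 rows

5 rows:
Dave, 60000
Nate, 80000
Hank, 70000
Sam, 90000
Leo, 60000


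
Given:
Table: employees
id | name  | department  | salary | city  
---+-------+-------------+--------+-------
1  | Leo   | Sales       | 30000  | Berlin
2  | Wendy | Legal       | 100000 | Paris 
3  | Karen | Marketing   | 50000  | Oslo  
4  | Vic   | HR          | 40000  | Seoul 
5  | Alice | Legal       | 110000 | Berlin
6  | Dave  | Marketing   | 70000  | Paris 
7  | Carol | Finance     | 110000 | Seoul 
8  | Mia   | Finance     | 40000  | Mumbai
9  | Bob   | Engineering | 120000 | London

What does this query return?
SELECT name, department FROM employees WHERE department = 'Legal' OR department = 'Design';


Filtering: department = 'Legal' OR 'Design'
Matching: 2 rows

2 rows:
Wendy, Legal
Alice, Legal


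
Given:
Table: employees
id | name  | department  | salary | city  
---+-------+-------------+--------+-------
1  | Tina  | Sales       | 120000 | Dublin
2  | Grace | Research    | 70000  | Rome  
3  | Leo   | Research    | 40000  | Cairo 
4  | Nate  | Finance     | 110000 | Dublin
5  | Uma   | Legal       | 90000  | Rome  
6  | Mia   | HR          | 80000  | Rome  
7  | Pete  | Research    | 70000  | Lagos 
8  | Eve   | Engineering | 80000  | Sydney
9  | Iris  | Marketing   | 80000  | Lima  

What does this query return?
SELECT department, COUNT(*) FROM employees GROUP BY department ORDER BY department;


Assigning each row to its department group:
  Tina -> Sales
  Grace -> Research
  Leo -> Research
  Nate -> Finance
  Uma -> Legal
  Mia -> HR
  Pete -> Research
  Eve -> Engineering
  Iris -> Marketing


7 groups:
Engineering, 1
Finance, 1
HR, 1
Legal, 1
Marketing, 1
Research, 3
Sales, 1


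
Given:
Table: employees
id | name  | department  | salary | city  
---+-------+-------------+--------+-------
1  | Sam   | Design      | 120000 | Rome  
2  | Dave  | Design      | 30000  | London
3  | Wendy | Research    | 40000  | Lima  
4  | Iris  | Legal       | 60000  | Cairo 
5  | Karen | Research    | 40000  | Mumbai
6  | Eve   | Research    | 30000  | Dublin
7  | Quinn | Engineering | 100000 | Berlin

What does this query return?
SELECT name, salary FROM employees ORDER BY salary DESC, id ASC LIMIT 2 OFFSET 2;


Sort by salary DESC (id ASC tiebreak), then skip 2 and take 2
Rows 3 through 4

2 rows:
Iris, 60000
Wendy, 40000


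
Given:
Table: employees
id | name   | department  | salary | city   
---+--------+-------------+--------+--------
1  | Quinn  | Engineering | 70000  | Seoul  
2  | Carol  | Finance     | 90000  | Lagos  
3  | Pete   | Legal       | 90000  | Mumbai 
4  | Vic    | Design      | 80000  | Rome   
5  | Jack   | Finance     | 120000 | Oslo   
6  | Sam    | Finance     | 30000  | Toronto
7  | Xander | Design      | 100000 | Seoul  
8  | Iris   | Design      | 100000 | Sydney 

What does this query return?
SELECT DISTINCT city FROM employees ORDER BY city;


All 'city' values (row order): Seoul, Lagos, Mumbai, Rome, Oslo, Toronto, Seoul, Sydney
Removing duplicates leaves 7 unique value(s).

7 values:
Lagos
Mumbai
Oslo
Rome
Seoul
Sydney
Toronto


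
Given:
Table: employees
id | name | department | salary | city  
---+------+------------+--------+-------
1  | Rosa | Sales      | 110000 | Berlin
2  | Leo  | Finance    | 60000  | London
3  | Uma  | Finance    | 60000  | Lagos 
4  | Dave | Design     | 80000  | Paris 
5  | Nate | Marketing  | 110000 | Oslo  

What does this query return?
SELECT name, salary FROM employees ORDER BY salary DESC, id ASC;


Sorting by salary DESC, then id ASC for ties

5 rows:
Rosa, 110000
Nate, 110000
Dave, 80000
Leo, 60000
Uma, 60000


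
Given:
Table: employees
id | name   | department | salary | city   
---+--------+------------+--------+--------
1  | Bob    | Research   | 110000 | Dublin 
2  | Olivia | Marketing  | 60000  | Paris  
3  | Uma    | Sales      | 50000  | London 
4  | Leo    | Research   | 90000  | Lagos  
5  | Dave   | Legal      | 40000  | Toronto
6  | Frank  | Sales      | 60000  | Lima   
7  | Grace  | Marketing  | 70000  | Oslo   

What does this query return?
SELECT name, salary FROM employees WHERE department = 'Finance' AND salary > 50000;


Filtering: department = 'Finance' AND salary > 50000
Matching: 0 rows

Empty result set (0 rows)


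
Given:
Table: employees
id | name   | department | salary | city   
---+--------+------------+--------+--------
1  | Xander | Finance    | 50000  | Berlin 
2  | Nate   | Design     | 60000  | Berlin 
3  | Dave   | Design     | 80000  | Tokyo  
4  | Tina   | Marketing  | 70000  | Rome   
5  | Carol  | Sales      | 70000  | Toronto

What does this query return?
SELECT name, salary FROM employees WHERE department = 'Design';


Filtering: department = 'Design'
Matching rows: 2

2 rows:
Nate, 60000
Dave, 80000


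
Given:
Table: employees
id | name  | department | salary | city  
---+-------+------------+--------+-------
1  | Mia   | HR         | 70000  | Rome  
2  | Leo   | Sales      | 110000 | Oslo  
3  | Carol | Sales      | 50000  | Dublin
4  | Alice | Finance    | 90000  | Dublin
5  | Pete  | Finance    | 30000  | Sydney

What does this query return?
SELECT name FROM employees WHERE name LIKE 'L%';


LIKE 'L%' matches names starting with 'L'
Matching: 1

1 rows:
Leo


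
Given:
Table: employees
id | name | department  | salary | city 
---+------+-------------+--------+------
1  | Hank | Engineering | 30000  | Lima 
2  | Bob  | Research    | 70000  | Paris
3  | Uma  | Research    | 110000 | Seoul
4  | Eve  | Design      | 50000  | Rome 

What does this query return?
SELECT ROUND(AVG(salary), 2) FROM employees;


SUM(salary) = 260000
COUNT = 4
ROUND(AVG, 2) = ROUND(260000 / 4, 2) = 65000.0

65000.0


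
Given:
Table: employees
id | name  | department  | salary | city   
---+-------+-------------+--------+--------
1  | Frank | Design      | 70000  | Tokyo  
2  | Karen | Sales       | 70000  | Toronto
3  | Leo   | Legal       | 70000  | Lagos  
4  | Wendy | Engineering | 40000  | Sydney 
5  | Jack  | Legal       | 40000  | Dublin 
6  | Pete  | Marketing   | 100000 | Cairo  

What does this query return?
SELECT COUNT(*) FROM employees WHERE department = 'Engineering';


Counting rows where department = 'Engineering'
  Wendy -> MATCH


1


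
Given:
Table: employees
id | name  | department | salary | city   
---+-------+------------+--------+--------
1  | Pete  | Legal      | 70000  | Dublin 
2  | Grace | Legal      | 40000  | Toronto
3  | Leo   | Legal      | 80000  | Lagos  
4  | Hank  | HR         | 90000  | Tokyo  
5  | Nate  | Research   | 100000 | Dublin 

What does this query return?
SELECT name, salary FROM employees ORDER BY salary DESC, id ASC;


Sorting by salary DESC, then id ASC for ties

5 rows:
Nate, 100000
Hank, 90000
Leo, 80000
Pete, 70000
Grace, 40000


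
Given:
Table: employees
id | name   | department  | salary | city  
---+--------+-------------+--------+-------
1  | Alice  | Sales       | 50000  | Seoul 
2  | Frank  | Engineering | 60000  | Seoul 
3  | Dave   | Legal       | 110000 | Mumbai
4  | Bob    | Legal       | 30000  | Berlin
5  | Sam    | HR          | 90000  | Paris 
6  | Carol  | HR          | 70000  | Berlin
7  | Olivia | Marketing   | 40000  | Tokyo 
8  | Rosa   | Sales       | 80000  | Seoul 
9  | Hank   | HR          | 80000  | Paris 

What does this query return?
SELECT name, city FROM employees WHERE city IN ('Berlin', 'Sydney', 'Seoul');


Filtering: city IN ('Berlin', 'Sydney', 'Seoul')
Matching: 5 rows

5 rows:
Alice, Seoul
Frank, Seoul
Bob, Berlin
Carol, Berlin
Rosa, Seoul


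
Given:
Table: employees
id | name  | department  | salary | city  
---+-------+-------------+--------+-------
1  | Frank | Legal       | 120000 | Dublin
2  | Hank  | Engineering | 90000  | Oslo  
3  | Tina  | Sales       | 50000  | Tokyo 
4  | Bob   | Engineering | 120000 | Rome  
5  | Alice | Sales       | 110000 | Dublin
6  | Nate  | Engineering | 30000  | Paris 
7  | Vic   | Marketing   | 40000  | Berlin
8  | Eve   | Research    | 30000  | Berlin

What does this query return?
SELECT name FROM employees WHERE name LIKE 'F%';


LIKE 'F%' matches names starting with 'F'
Matching: 1

1 rows:
Frank


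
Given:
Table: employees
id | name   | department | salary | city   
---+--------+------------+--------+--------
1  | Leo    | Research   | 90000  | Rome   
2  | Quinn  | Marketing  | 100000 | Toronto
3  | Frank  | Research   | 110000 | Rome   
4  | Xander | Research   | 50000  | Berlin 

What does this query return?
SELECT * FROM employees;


SELECT * returns all 4 rows with all columns

4 rows:
1, Leo, Research, 90000, Rome
2, Quinn, Marketing, 100000, Toronto
3, Frank, Research, 110000, Rome
4, Xander, Research, 50000, Berlin


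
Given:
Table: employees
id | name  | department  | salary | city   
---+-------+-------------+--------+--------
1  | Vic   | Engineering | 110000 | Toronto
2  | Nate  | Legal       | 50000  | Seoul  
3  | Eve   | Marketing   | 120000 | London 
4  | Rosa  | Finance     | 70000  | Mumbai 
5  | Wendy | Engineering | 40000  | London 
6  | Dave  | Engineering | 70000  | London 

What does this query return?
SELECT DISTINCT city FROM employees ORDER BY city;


All 'city' values (row order): Toronto, Seoul, London, Mumbai, London, London
Removing duplicates leaves 4 unique value(s).

4 values:
London
Mumbai
Seoul
Toronto


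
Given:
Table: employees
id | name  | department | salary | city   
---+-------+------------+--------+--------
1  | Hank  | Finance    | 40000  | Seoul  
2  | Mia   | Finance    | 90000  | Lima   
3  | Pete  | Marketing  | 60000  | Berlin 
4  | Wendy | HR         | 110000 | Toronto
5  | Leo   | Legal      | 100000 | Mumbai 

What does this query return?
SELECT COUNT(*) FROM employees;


COUNT(*) counts all rows

5


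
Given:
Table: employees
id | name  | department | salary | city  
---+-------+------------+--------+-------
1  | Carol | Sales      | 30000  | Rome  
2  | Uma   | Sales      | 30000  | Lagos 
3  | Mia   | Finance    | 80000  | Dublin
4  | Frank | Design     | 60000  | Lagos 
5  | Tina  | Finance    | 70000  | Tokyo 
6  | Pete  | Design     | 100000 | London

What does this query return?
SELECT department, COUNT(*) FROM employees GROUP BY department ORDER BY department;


Assigning each row to its department group:
  Carol -> Sales
  Uma -> Sales
  Mia -> Finance
  Frank -> Design
  Tina -> Finance
  Pete -> Design


3 groups:
Design, 2
Finance, 2
Sales, 2


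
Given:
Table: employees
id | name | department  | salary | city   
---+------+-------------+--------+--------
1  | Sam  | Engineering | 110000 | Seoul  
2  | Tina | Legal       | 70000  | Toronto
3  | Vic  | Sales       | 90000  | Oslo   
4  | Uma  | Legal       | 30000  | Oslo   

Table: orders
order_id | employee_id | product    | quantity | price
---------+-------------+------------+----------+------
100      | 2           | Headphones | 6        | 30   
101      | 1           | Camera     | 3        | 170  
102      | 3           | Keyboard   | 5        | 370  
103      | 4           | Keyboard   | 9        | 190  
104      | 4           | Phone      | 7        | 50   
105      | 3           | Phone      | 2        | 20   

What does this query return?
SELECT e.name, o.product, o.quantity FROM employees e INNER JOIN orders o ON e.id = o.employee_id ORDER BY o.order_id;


Joining employees.id = orders.employee_id:
  employee Tina (id=2) -> order Headphones
  employee Sam (id=1) -> order Camera
  employee Vic (id=3) -> order Keyboard
  employee Uma (id=4) -> order Keyboard
  employee Uma (id=4) -> order Phone
  employee Vic (id=3) -> order Phone


6 rows:
Tina, Headphones, 6
Sam, Camera, 3
Vic, Keyboard, 5
Uma, Keyboard, 9
Uma, Phone, 7
Vic, Phone, 2


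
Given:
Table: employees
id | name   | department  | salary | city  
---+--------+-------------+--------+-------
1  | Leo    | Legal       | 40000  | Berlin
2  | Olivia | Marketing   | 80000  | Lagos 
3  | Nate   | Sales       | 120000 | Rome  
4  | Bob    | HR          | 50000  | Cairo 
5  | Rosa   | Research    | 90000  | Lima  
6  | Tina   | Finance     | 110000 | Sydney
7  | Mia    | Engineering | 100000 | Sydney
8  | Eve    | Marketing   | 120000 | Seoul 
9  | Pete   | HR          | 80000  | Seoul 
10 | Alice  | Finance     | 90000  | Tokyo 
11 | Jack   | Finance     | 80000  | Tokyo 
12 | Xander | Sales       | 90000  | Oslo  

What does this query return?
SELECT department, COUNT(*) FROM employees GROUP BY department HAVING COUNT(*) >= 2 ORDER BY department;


Groups with count >= 2:
  Finance: 3 -> PASS
  HR: 2 -> PASS
  Marketing: 2 -> PASS
  Sales: 2 -> PASS
  Engineering: 1 -> filtered out
  Legal: 1 -> filtered out
  Research: 1 -> filtered out


4 groups:
Finance, 3
HR, 2
Marketing, 2
Sales, 2


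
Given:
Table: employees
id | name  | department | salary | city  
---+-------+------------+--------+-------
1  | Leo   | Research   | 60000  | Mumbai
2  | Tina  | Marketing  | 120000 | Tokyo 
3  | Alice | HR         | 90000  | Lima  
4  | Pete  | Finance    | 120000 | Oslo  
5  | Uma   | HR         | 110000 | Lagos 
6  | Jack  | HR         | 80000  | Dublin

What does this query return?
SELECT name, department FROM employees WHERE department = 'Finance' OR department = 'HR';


Filtering: department = 'Finance' OR 'HR'
Matching: 4 rows

4 rows:
Alice, HR
Pete, Finance
Uma, HR
Jack, HR


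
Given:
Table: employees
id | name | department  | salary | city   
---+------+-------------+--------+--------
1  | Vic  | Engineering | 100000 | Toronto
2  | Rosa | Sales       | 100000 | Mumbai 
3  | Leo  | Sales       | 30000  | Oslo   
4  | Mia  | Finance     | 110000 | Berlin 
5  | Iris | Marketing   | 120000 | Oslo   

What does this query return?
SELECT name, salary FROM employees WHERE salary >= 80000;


Filtering: salary >= 80000
Matching: 4 rows

4 rows:
Vic, 100000
Rosa, 100000
Mia, 110000
Iris, 120000


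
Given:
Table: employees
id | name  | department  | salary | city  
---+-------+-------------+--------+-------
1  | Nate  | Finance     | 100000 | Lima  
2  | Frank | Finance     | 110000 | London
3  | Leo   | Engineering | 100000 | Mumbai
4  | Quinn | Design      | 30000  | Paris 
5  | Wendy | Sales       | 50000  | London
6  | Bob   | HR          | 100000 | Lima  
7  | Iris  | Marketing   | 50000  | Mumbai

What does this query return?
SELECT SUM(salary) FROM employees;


SUM(salary) = 100000 + 110000 + 100000 + 30000 + 50000 + 100000 + 50000 = 540000

540000


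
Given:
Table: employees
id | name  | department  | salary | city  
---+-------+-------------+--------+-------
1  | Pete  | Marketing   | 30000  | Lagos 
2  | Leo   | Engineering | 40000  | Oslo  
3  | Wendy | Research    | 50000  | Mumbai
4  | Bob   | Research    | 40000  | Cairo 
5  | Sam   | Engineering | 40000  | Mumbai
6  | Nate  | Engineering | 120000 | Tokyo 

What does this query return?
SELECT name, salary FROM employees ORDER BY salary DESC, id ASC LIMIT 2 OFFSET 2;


Sort by salary DESC (id ASC tiebreak), then skip 2 and take 2
Rows 3 through 4

2 rows:
Leo, 40000
Bob, 40000


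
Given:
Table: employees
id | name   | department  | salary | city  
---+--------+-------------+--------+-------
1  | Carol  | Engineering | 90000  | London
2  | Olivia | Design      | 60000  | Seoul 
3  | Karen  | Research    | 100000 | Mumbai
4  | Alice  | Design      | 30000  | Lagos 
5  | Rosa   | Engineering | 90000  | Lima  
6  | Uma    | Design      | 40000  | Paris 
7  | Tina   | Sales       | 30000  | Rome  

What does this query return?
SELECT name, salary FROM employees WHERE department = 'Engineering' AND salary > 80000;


Filtering: department = 'Engineering' AND salary > 80000
Matching: 2 rows

2 rows:
Carol, 90000
Rosa, 90000


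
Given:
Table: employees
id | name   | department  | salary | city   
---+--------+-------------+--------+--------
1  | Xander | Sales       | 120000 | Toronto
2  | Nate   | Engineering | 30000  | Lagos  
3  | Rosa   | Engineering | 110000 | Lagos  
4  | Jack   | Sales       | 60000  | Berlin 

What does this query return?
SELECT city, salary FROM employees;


Projecting columns: city, salary

4 rows:
Toronto, 120000
Lagos, 30000
Lagos, 110000
Berlin, 60000


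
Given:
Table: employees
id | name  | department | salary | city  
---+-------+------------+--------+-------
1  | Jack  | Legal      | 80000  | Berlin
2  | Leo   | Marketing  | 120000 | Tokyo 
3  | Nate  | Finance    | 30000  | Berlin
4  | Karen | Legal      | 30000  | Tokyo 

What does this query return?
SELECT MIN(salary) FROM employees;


Salaries: 80000, 120000, 30000, 30000
MIN = 30000

30000


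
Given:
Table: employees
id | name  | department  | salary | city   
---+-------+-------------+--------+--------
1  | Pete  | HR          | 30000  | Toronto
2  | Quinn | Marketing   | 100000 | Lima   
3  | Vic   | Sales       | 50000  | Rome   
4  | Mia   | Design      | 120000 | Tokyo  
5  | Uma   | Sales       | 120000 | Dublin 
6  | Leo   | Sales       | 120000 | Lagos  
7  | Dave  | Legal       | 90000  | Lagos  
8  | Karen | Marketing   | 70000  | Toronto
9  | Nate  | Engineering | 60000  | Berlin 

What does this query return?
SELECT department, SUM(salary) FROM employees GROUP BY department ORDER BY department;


Summing salary within each department:
  Design: 120000 = 120000
  Engineering: 60000 = 60000
  HR: 30000 = 30000
  Legal: 90000 = 90000
  Marketing: 100000 + 70000 = 170000
  Sales: 50000 + 120000 + 120000 = 290000


6 groups:
Design, 120000
Engineering, 60000
HR, 30000
Legal, 90000
Marketing, 170000
Sales, 290000


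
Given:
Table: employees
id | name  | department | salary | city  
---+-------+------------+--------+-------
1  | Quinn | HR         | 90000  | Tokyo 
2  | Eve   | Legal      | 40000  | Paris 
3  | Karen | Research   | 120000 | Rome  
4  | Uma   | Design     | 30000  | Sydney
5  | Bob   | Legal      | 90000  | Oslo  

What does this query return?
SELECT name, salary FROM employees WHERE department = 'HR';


Filtering: department = 'HR'
Matching rows: 1

1 rows:
Quinn, 90000


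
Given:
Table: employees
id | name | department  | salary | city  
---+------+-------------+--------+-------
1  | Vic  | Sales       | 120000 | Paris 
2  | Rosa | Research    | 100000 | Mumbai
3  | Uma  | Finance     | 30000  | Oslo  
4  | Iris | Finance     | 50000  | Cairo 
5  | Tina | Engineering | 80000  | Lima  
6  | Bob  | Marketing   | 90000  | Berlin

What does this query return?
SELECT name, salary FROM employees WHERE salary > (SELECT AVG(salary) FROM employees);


Subquery: AVG(salary) = 78333.33
Filtering: salary > 78333.33
  Vic (120000) -> MATCH
  Rosa (100000) -> MATCH
  Tina (80000) -> MATCH
  Bob (90000) -> MATCH


4 rows:
Vic, 120000
Rosa, 100000
Tina, 80000
Bob, 90000


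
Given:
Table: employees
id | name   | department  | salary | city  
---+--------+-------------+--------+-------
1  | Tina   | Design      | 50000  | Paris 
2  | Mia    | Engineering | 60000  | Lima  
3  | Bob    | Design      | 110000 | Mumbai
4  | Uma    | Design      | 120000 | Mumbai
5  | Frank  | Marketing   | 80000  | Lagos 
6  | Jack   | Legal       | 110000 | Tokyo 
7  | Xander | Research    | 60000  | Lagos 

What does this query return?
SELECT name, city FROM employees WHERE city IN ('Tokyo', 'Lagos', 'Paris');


Filtering: city IN ('Tokyo', 'Lagos', 'Paris')
Matching: 4 rows

4 rows:
Tina, Paris
Frank, Lagos
Jack, Tokyo
Xander, Lagos


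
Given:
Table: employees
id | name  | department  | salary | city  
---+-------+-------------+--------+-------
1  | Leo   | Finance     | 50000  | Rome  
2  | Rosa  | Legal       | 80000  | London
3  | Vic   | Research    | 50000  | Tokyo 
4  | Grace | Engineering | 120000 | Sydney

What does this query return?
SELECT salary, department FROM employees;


Projecting columns: salary, department

4 rows:
50000, Finance
80000, Legal
50000, Research
120000, Engineering


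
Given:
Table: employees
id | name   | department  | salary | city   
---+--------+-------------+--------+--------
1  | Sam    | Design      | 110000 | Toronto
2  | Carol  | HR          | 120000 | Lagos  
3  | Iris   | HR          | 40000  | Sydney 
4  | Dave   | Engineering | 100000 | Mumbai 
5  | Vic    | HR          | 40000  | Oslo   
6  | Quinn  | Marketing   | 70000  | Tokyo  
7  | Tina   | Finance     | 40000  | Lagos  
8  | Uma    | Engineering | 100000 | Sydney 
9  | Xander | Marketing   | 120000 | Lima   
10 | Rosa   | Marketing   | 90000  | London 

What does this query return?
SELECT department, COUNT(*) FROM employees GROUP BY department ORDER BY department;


Assigning each row to its department group:
  Sam -> Design
  Carol -> HR
  Iris -> HR
  Dave -> Engineering
  Vic -> HR
  Quinn -> Marketing
  Tina -> Finance
  Uma -> Engineering
  Xander -> Marketing
  Rosa -> Marketing


5 groups:
Design, 1
Engineering, 2
Finance, 1
HR, 3
Marketing, 3


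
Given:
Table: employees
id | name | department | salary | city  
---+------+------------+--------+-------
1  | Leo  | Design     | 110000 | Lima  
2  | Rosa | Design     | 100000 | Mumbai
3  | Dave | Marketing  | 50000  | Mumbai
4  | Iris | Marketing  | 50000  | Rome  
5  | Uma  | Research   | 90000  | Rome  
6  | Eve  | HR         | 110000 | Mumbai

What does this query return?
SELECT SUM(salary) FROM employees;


SUM(salary) = 110000 + 100000 + 50000 + 50000 + 90000 + 110000 = 510000

510000


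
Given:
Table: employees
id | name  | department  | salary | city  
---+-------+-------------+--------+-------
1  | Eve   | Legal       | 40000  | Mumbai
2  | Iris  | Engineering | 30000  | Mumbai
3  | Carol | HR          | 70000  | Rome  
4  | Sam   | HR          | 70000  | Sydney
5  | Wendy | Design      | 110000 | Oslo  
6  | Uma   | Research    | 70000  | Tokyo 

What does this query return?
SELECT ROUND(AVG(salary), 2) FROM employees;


SUM(salary) = 390000
COUNT = 6
ROUND(AVG, 2) = ROUND(390000 / 6, 2) = 65000.0

65000.0


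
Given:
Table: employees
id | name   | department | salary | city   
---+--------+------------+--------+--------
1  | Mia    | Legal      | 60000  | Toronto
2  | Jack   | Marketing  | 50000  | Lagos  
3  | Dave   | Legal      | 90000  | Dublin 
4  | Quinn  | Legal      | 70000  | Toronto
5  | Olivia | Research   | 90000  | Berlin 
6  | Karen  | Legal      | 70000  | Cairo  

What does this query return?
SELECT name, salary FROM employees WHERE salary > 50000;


Filtering: salary > 50000
Matching: 5 rows

5 rows:
Mia, 60000
Dave, 90000
Quinn, 70000
Olivia, 90000
Karen, 70000


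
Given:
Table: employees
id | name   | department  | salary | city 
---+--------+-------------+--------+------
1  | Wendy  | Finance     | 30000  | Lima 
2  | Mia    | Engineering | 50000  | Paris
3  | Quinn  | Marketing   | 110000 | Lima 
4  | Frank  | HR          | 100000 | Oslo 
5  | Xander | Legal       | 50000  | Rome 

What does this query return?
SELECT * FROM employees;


SELECT * returns all 5 rows with all columns

5 rows:
1, Wendy, Finance, 30000, Lima
2, Mia, Engineering, 50000, Paris
3, Quinn, Marketing, 110000, Lima
4, Frank, HR, 100000, Oslo
5, Xander, Legal, 50000, Rome


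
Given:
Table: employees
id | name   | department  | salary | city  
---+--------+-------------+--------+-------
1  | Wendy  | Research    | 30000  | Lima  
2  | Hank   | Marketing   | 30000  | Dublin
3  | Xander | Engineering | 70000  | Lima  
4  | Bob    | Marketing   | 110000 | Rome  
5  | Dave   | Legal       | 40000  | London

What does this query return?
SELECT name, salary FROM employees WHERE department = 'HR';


Filtering: department = 'HR'
Matching rows: 0

Empty result set (0 rows)
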